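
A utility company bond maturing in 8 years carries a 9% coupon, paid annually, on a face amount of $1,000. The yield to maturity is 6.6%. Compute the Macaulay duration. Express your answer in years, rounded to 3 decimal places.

Periodic yield y = 0.066. Discount each cash flow and weight by its year:
  t   CF        PV=CF/(1+0.066)^t    t·PV
  1        90.00        84.4278        84.4278
  2        90.00        79.2005       158.4011
  3        90.00        74.2969       222.8908
  4        90.00        69.6969       278.7877
  5        90.00        65.3817       326.9087
  6        90.00        61.3337       368.0023
  7        90.00        57.5363       402.7542
  8     1,090.00       653.6855     5,229.4841
  Σ                  1,145.5595     7,071.6567
Price P = Σ PV = 1,145.5595.
Macaulay duration = Σ(t·PV) / P = 7,071.6567 / 1,145.5595 = 6.17310 years.

6.173 years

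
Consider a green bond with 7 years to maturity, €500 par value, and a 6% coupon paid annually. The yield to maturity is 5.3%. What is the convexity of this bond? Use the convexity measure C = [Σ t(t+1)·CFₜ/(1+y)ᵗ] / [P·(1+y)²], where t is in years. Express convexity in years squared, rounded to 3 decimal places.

With y = 0.053:
  t   CF        PV=CF/(1+0.053)^t    t·PV        t(t+1)·PV
  1        30.00        28.4900        28.4900          56.9801
  2        30.00        27.0561        54.1121         162.3363
  3        30.00        25.6943        77.0828         308.3311
  4        30.00        24.4010        97.6040         488.0202
  5        30.00        23.1728       115.8642         695.1854
  6        30.00        22.0065       132.0390         924.2731
  7       530.00       369.2132     2,584.4927      20,675.9417
  Σ                    520.0339     3,089.6849      23,311.0679
P = 520.0339.
Convexity = Σ t(t+1)·PV / [P·(1+y)²] = 23,311.0679 / (520.0339 × 1.108809) = 40.42721.

40.427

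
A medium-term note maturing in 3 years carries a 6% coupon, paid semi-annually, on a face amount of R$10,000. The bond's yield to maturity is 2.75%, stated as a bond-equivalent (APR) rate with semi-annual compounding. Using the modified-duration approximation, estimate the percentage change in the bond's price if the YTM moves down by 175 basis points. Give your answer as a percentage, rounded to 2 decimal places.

Periodic yield y = 0.01375. Modified duration first:
  t   CF        PV=CF/(1+0.01375)^t    t·PV
  1       300.00       295.9309       295.9309
  2       300.00       291.9171       583.8342
  3       300.00       287.9577       863.8730
  4       300.00       284.0520     1,136.2078
  5       300.00       280.1992     1,400.9961
  6    10,300.00     9,489.6899    56,938.1395
  Σ                 10,929.7468    61,218.9815
P = 10,929.7468; D_Mac = 5.60113 half-year periods = 2.80057 yrs; D_mod = 2.80057/(1+0.01375) = 2.76258 yrs.
ΔP/P ≈ -D_mod · Δy = -2.76258 × (-0.0175) = +0.048345 = +4.8345%.

+4.83%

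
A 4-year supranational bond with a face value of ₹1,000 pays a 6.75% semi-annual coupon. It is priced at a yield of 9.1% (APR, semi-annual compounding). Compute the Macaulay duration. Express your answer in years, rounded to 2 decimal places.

3.55 years

Periodic yield y = 0.0455. Discount each cash flow and weight by its period:
  t   CF        PV=CF/(1+0.0455)^t    t·PV
  1        33.75        32.2812        32.2812
  2        33.75        30.8763        61.7527
  3        33.75        29.5326        88.5978
  4        33.75        28.2473       112.9894
  5        33.75        27.0180       135.0901
  6        33.75        25.8422       155.0532
  7        33.75        24.7176       173.0229
  8     1,033.75       724.1411     5,793.1292
  Σ                    922.6564     6,551.9165
Price P = Σ PV = 922.6564.
Macaulay duration = Σ(t·PV) / P = 6,551.9165 / 922.6564 = 7.10114 half-year periods.
In years: 7.10114 / 2 = 3.55057 years.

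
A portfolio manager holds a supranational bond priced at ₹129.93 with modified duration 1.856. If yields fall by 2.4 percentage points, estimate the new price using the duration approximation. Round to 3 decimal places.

Duration approximation: ΔP/P ≈ -D_mod · Δy = -1.856 × (-0.024) = +0.044544.
New price ≈ 129.93 × (1 + 0.044544) = 135.71760192.

₹135.718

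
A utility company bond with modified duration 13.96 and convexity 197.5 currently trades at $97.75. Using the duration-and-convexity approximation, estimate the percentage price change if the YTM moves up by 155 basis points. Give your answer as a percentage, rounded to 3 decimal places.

Duration effect: -D_mod·Δy = -13.96 × (+0.0155) = -0.216380
Convexity effect: ½·C·(Δy)² = 0.5 × 197.5 × (0.0155)² = +0.0237246875
ΔP/P ≈ -0.216380 + 0.0237246875 = -0.1926553125
= -19.26553125%.

-19.266%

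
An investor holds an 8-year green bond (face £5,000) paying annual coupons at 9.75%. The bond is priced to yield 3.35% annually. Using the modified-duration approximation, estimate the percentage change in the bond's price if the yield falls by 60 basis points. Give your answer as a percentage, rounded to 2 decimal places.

Periodic yield y = 0.0335. Modified duration first:
  t   CF        PV=CF/(1+0.0335)^t    t·PV
  1       487.50       471.6981       471.6981
  2       487.50       456.4084       912.8169
  3       487.50       441.6144     1,324.8431
  4       487.50       427.2998     1,709.1992
  5       487.50       413.4493     2,067.2463
  6       487.50       400.0477     2,400.2860
  7       487.50       387.0805     2,709.5632
  8     5,487.50     4,215.9037    33,727.2299
  Σ                  7,213.5018    45,322.8826
P = 7,213.5018; D_Mac = 6.28306 yrs; D_mod = 6.28306/(1+0.0335) = 6.07940 yrs.
ΔP/P ≈ -D_mod · Δy = -6.07940 × (-0.006) = +0.036476 = +3.6476%.

+3.65%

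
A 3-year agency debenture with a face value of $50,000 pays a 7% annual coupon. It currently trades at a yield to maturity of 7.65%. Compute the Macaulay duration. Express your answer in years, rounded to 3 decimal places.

Periodic yield y = 0.0765. Discount each cash flow and weight by its year:
  t   CF        PV=CF/(1+0.0765)^t    t·PV
  1     3,500.00     3,251.2773     3,251.2773
  2     3,500.00     3,020.2297     6,040.4594
  3    53,500.00    42,885.6187   128,656.8560
  Σ                 49,157.1257   137,948.5927
Price P = Σ PV = 49,157.1257.
Macaulay duration = Σ(t·PV) / P = 137,948.5927 / 49,157.1257 = 2.80628 years.

2.806 years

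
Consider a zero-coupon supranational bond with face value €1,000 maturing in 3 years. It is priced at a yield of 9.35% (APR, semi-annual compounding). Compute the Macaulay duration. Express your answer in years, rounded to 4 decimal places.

3.0000 years

A zero-coupon bond has a single cash flow at maturity, so its Macaulay duration equals its maturity: 3 years.
(Equivalently: 6 semi-annual periods ÷ 2 = 3 years.)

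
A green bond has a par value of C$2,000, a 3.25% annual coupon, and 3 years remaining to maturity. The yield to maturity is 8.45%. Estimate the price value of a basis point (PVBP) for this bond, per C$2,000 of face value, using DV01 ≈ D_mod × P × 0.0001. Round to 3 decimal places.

C$0.464

Periodic yield y = 0.0845.
  t   CF        PV=CF/(1+0.0845)^t    t·PV
  1        65.00        59.9355        59.9355
  2        65.00        55.2655       110.5310
  3     2,065.00     1,618.9424     4,856.8271
  Σ                  1,734.1433     5,027.2936
P = 1,734.1433; D_Mac = 2.89901 yrs; D_mod = 2.67313 yrs.
DV01 ≈ 2.67313 × 1,734.1433 × 0.0001 = 0.463559.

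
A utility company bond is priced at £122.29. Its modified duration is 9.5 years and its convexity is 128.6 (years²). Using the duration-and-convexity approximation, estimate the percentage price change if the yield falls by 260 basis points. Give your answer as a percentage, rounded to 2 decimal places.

+29.05%

Duration effect: -D_mod·Δy = -9.5 × (-0.026) = +0.247000
Convexity effect: ½·C·(Δy)² = 0.5 × 128.6 × (-0.026)² = +0.0434668
ΔP/P ≈ +0.247000 + 0.0434668 = +0.2904668
= +29.04668%.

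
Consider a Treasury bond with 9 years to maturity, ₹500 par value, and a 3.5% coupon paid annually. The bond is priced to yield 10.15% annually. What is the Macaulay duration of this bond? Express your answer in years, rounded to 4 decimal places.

7.4999 years

Periodic yield y = 0.1015. Discount each cash flow and weight by its year:
  t   CF        PV=CF/(1+0.1015)^t    t·PV
  1        17.50        15.8874        15.8874
  2        17.50        14.4234        28.8469
  3        17.50        13.0944        39.2831
  4        17.50        11.8878        47.5510
  5        17.50        10.7923        53.9617
  6        17.50         9.7979        58.7871
  7        17.50         8.8950        62.2651
  8        17.50         8.0754        64.6029
  9       517.50       216.7953     1,951.1576
  Σ                    309.6489     2,322.3429
Price P = Σ PV = 309.6489.
Macaulay duration = Σ(t·PV) / P = 2,322.3429 / 309.6489 = 7.49992 years.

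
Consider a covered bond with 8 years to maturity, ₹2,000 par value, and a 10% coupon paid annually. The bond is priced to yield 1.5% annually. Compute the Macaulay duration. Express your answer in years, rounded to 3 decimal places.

6.363 years

Periodic yield y = 0.015. Discount each cash flow and weight by its year:
  t   CF        PV=CF/(1+0.015)^t    t·PV
  1       200.00       197.0443       197.0443
  2       200.00       194.1323       388.2647
  3       200.00       191.2634       573.7902
  4       200.00       188.4368       753.7474
  5       200.00       185.6521       928.2603
  6       200.00       182.9084     1,097.4506
  7       200.00       180.2054     1,261.4375
  8     2,200.00     1,952.9645    15,623.7158
  Σ                  3,272.6073    20,823.7109
Price P = Σ PV = 3,272.6073.
Macaulay duration = Σ(t·PV) / P = 20,823.7109 / 3,272.6073 = 6.36303 years.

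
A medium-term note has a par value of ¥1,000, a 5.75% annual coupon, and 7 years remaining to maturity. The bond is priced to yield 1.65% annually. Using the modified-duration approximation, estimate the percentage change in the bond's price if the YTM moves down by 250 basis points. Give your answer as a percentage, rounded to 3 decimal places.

Periodic yield y = 0.0165. Modified duration first:
  t   CF        PV=CF/(1+0.0165)^t    t·PV
  1        57.50        56.5667        56.5667
  2        57.50        55.6485       111.2969
  3        57.50        54.7452       164.2355
  4        57.50        53.8565       215.4261
  5        57.50        52.9823       264.9116
  6        57.50        52.1223       312.7338
  7     1,057.50       943.0369     6,601.2584
  Σ                  1,268.9583     7,726.4289
P = 1,268.9583; D_Mac = 6.08880 yrs; D_mod = 6.08880/(1+0.0165) = 5.98996 yrs.
ΔP/P ≈ -D_mod · Δy = -5.98996 × (-0.025) = +0.149749 = +14.9749%.

+14.975%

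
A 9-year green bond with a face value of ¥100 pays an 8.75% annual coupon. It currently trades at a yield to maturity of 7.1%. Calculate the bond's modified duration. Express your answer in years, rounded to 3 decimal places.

Periodic yield y = 0.071. First find Macaulay duration:
  t   CF        PV=CF/(1+0.071)^t    t·PV
  1         8.75         8.1699         8.1699
  2         8.75         7.6283        15.2566
  3         8.75         7.1226        21.3679
  4         8.75         6.6504        26.6017
  5         8.75         6.2096        31.0478
  6         8.75         5.7979        34.7874
  7         8.75         5.4135        37.8948
  8         8.75         5.0547        40.4373
  9       108.75        58.6576       527.9181
  Σ                    110.7046       743.4816
P = 110.7046; Macaulay duration = 743.4816 / 110.7046 = 6.71591 years.
Modified duration = D_Mac / (1 + y) = 6.71591 / 1.071 = 6.27069 years.

6.271 years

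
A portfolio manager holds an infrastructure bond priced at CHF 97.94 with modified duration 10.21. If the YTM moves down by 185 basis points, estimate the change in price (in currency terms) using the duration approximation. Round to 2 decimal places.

Duration approximation: ΔP/P ≈ -D_mod · Δy = -10.21 × (-0.0185) = +0.188885.
ΔP ≈ 97.94 × (+0.188885) = +18.4993969.

+CHF 18.50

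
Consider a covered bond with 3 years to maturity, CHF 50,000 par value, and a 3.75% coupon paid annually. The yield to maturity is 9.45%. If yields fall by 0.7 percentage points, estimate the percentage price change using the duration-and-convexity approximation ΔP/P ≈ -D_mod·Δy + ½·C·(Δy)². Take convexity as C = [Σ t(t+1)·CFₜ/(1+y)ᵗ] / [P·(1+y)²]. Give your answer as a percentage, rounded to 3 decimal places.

+1.867%

With y = 0.0945:
  t   CF        PV=CF/(1+0.0945)^t    t·PV        t(t+1)·PV
  1     1,875.00     1,713.1110     1,713.1110       3,426.2220
  2     1,875.00     1,565.1996     3,130.3993       9,391.1979
  3    51,875.00    39,564.9674   118,694.9021     474,779.6086
  Σ                 42,843.2780   123,538.4124     487,597.0284
P = 42,843.2780; D_Mac = 2.88350 yrs; D_mod = 2.63453 yrs; C = 9.50051.
Duration effect: -2.63453 × (-0.007) = +0.018442
Convexity effect: 0.5 × 9.50051 × (-0.007)² = +0.0002328
ΔP/P ≈ +0.018442 + 0.0002328 = +0.018674 = +1.8674%.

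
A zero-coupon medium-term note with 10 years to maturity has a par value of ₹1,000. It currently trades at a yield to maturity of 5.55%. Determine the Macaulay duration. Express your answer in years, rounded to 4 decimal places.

10.0000 years

A zero-coupon bond has a single cash flow at maturity, so its Macaulay duration equals its maturity: 10 years.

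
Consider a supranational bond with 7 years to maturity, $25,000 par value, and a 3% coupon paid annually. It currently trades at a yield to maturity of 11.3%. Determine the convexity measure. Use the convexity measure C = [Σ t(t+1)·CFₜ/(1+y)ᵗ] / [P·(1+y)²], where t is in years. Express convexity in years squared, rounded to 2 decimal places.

With y = 0.113:
  t   CF        PV=CF/(1+0.113)^t    t·PV        t(t+1)·PV
  1       750.00       673.8544       673.8544       1,347.7089
  2       750.00       605.4398     1,210.8795       3,632.6385
  3       750.00       543.9710     1,631.9131       6,527.6523
  4       750.00       488.7431     1,954.9723       9,774.8613
  5       750.00       439.1222     2,195.6112      13,173.6675
  6       750.00       394.5393     2,367.2358      16,570.6509
  7    25,750.00    12,170.5746    85,194.0223     681,552.1781
  Σ                 15,316.2445    95,228.4886     732,579.3575
P = 15,316.2445.
Convexity = Σ t(t+1)·PV / [P·(1+y)²] = 732,579.3575 / (15,316.2445 × 1.238769) = 38.61109.

38.61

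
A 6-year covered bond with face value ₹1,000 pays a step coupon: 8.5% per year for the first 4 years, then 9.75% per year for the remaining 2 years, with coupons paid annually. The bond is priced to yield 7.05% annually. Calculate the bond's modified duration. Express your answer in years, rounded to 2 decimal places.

Periodic yield y = 0.0705. First find Macaulay duration:
  t   CF        PV=CF/(1+0.0705)^t    t·PV
  1        85.00        79.4021        79.4021
  2        85.00        74.1730       148.3459
  3        85.00        69.2881       207.8644
  4        85.00        64.7250       258.9001
  5        97.50        69.3540       346.7698
  6     1,097.50       729.2635     4,375.5812
  Σ                  1,086.2058     5,416.8636
P = 1,086.2058; Macaulay duration = 5,416.8636 / 1,086.2058 = 4.98696 years.
Modified duration = D_Mac / (1 + y) = 4.98696 / 1.0705 = 4.65853 years.

4.66 years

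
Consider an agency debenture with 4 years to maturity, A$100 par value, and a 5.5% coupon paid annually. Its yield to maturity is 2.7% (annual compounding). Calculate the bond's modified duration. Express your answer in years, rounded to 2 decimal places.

3.62 years

Periodic yield y = 0.027. First find Macaulay duration:
  t   CF        PV=CF/(1+0.027)^t    t·PV
  1         5.50         5.3554         5.3554
  2         5.50         5.2146        10.4292
  3         5.50         5.0775        15.2326
  4       105.50        94.8354       379.3418
  Σ                    110.4830       410.3590
P = 110.4830; Macaulay duration = 410.3590 / 110.4830 = 3.71423 years.
Modified duration = D_Mac / (1 + y) = 3.71423 / 1.027 = 3.61658 years.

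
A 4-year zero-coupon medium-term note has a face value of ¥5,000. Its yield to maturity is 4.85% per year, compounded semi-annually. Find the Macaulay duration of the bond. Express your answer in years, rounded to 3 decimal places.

4.000 years

A zero-coupon bond has a single cash flow at maturity, so its Macaulay duration equals its maturity: 4 years.
(Equivalently: 8 semi-annual periods ÷ 2 = 4 years.)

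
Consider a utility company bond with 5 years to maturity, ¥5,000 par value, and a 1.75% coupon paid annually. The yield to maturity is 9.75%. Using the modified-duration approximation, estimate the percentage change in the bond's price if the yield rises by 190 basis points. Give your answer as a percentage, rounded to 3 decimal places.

-8.292%

Periodic yield y = 0.0975. Modified duration first:
  t   CF        PV=CF/(1+0.0975)^t    t·PV
  1        87.50        79.7267        79.7267
  2        87.50        72.6439       145.2877
  3        87.50        66.1903       198.5710
  4        87.50        60.3101       241.2403
  5     5,087.50     3,195.0803    15,975.4015
  Σ                  3,473.9512    16,640.2272
P = 3,473.9512; D_Mac = 4.79000 yrs; D_mod = 4.79000/(1+0.0975) = 4.36446 yrs.
ΔP/P ≈ -D_mod · Δy = -4.36446 × (+0.019) = -0.082925 = -8.2925%.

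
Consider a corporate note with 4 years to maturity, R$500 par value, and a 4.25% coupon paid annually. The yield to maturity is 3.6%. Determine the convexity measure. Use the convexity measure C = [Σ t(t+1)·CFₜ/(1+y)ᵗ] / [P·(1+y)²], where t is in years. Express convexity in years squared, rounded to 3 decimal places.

With y = 0.036:
  t   CF        PV=CF/(1+0.036)^t    t·PV        t(t+1)·PV
  1        21.25        20.5116        20.5116          41.0232
  2        21.25        19.7988        39.5977         118.7930
  3        21.25        19.1108        57.3325         229.3300
  4       521.25       452.4880     1,809.9519       9,049.7596
  Σ                    511.9092     1,927.3937       9,438.9057
P = 511.9092.
Convexity = Σ t(t+1)·PV / [P·(1+y)²] = 9,438.9057 / (511.9092 × 1.073296) = 17.17945.

17.179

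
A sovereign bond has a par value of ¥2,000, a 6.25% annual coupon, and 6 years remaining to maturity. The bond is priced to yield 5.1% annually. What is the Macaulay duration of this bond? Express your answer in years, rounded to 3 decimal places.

5.210 years

Periodic yield y = 0.051. Discount each cash flow and weight by its year:
  t   CF        PV=CF/(1+0.051)^t    t·PV
  1       125.00       118.9343       118.9343
  2       125.00       113.1630       226.3261
  3       125.00       107.6718       323.0153
  4       125.00       102.4470       409.7879
  5       125.00        97.4757       487.3786
  6     2,125.00     1,576.6767     9,460.0599
  Σ                  2,116.3685    11,025.5022
Price P = Σ PV = 2,116.3685.
Macaulay duration = Σ(t·PV) / P = 11,025.5022 / 2,116.3685 = 5.20963 years.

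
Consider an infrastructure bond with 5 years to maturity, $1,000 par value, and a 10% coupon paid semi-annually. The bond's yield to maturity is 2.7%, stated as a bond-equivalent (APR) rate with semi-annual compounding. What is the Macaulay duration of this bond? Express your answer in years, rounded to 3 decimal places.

4.200 years

Periodic yield y = 0.0135. Discount each cash flow and weight by its period:
  t   CF        PV=CF/(1+0.0135)^t    t·PV
  1        50.00        49.3340        49.3340
  2        50.00        48.6769        97.3537
  3        50.00        48.0285       144.0854
  4        50.00        47.3887       189.5549
  5        50.00        46.7575       233.7875
  6        50.00        46.1347       276.8081
  7        50.00        45.5202       318.6411
  8        50.00        44.9138       359.3105
  9        50.00        44.3156       398.8400
  10    1,050.00       918.2306     9,182.3062
  Σ                  1,339.3004    11,250.0213
Price P = Σ PV = 1,339.3004.
Macaulay duration = Σ(t·PV) / P = 11,250.0213 / 1,339.3004 = 8.39992 half-year periods.
In years: 8.39992 / 2 = 4.19996 years.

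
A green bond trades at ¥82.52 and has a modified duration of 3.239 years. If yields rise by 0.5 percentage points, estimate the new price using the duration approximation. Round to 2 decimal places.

¥81.18

Duration approximation: ΔP/P ≈ -D_mod · Δy = -3.239 × (+0.005) = -0.016195.
New price ≈ 82.52 × (1 - 0.016195) = 81.1835886.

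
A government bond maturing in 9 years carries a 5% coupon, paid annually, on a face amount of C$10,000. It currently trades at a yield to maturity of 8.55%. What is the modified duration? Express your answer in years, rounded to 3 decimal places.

Periodic yield y = 0.0855. First find Macaulay duration:
  t   CF        PV=CF/(1+0.0855)^t    t·PV
  1       500.00       460.6172       460.6172
  2       500.00       424.3365       848.6729
  3       500.00       390.9134     1,172.7401
  4       500.00       360.1229     1,440.4914
  5       500.00       331.7576     1,658.7879
  6       500.00       305.6265     1,833.7591
  7       500.00       281.5537     1,970.8758
  8       500.00       259.3770     2,075.0156
  9    10,500.00     5,017.8867    45,160.9801
  Σ                  7,832.1913    56,621.9402
P = 7,832.1913; Macaulay duration = 56,621.9402 / 7,832.1913 = 7.22939 years.
Modified duration = D_Mac / (1 + y) = 7.22939 / 1.0855 = 6.65996 years.

6.660 years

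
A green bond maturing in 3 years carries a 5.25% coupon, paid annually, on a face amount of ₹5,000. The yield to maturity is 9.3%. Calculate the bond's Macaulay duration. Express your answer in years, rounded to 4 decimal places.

2.8441 years

Periodic yield y = 0.093. Discount each cash flow and weight by its year:
  t   CF        PV=CF/(1+0.093)^t    t·PV
  1       262.50       240.1647       240.1647
  2       262.50       219.7298       439.4596
  3     5,262.50     4,030.2466    12,090.7399
  Σ                  4,490.1411    12,770.3642
Price P = Σ PV = 4,490.1411.
Macaulay duration = Σ(t·PV) / P = 12,770.3642 / 4,490.1411 = 2.84409 years.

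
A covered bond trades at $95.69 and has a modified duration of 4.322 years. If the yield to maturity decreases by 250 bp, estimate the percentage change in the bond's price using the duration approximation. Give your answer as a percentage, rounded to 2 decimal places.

Duration approximation: ΔP/P ≈ -D_mod · Δy = -4.322 × (-0.025) = +0.108050.
As a percentage: +10.8050%.

+10.81%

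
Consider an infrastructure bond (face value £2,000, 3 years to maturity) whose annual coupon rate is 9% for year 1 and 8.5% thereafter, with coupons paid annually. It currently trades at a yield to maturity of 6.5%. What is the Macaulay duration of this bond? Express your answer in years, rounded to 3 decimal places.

2.769 years

Periodic yield y = 0.065. Discount each cash flow and weight by its year:
  t   CF        PV=CF/(1+0.065)^t    t·PV
  1       180.00       169.0141       169.0141
  2       170.00       149.8821       299.7642
  3     2,170.00     1,796.4325     5,389.2976
  Σ                  2,115.3287     5,858.0758
Price P = Σ PV = 2,115.3287.
Macaulay duration = Σ(t·PV) / P = 5,858.0758 / 2,115.3287 = 2.76935 years.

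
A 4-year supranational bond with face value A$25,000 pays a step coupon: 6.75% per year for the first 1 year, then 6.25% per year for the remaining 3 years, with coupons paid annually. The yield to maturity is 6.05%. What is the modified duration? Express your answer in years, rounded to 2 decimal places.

3.44 years

Periodic yield y = 0.0605. First find Macaulay duration:
  t   CF        PV=CF/(1+0.0605)^t    t·PV
  1     1,687.50     1,591.2306     1,591.2306
  2     1,562.50     1,389.3085     2,778.6169
  3     1,562.50     1,310.0504     3,930.1512
  4    26,562.50    21,000.3366    84,001.3464
  Σ                 25,290.9260    92,301.3451
P = 25,290.9260; Macaulay duration = 92,301.3451 / 25,290.9260 = 3.64958 years.
Modified duration = D_Mac / (1 + y) = 3.64958 / 1.0605 = 3.44138 years.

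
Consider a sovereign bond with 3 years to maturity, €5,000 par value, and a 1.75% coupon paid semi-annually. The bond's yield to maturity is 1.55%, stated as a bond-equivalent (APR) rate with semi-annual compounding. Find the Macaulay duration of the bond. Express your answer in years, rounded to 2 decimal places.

Periodic yield y = 0.00775. Discount each cash flow and weight by its period:
  t   CF        PV=CF/(1+0.00775)^t    t·PV
  1        43.75        43.4135        43.4135
  2        43.75        43.0797        86.1594
  3        43.75        42.7484       128.2451
  4        43.75        42.4196       169.6785
  5        43.75        42.0934       210.4670
  6     5,043.75     4,815.4482    28,892.6889
  Σ                  5,029.2028    29,530.6525
Price P = Σ PV = 5,029.2028.
Macaulay duration = Σ(t·PV) / P = 29,530.6525 / 5,029.2028 = 5.87184 half-year periods.
In years: 5.87184 / 2 = 2.93592 years.

2.94 years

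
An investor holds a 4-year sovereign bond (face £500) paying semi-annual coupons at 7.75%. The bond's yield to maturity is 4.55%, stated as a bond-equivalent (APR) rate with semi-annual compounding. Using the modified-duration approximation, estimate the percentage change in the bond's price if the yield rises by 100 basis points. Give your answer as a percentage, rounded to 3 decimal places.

-3.466%

Periodic yield y = 0.02275. Modified duration first:
  t   CF        PV=CF/(1+0.02275)^t    t·PV
  1       19.375        18.9440        18.9440
  2       19.375        18.5226        37.0453
  3       19.375        18.1106        54.3319
  4       19.375        17.7078        70.8311
  5       19.375        17.3139        86.5694
  6       19.375        16.9287       101.5725
  7       19.375        16.5522       115.8653
  8      519.375       433.8355     3,470.6844
  Σ                    557.9154     3,955.8437
P = 557.9154; D_Mac = 7.09040 half-year periods = 3.54520 yrs; D_mod = 3.54520/(1+0.02275) = 3.46634 yrs.
ΔP/P ≈ -D_mod · Δy = -3.46634 × (+0.01) = -0.034663 = -3.4663%.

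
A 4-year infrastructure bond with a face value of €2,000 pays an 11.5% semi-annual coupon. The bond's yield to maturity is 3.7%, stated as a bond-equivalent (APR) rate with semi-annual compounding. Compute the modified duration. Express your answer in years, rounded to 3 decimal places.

Periodic yield y = 0.0185. First find Macaulay duration:
  t   CF        PV=CF/(1+0.0185)^t    t·PV
  1       115.00       112.9111       112.9111
  2       115.00       110.8602       221.7205
  3       115.00       108.8466       326.5397
  4       115.00       106.8695       427.4779
  5       115.00       104.9283       524.6415
  6       115.00       103.0224       618.1344
  7       115.00       101.1511       708.0577
  8     2,115.00     1,826.5102    14,612.0817
  Σ                  2,575.0994    17,551.5646
P = 2,575.0994; Macaulay duration = 17,551.5646 / 2,575.0994 = 6.81588 half-year periods = 3.40794 years.
Modified duration = D_Mac / (1 + y) = 3.40794 / 1.0185 = 3.34604 years.

3.346 years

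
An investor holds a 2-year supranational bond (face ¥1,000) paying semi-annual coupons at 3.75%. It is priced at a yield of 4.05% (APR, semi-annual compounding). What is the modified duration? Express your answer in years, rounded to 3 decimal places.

1.907 years

Periodic yield y = 0.02025. First find Macaulay duration:
  t   CF        PV=CF/(1+0.02025)^t    t·PV
  1        18.75        18.3778        18.3778
  2        18.75        18.0131        36.0262
  3        18.75        17.6556        52.9667
  4     1,018.75       940.2454     3,760.9815
  Σ                    994.2919     3,868.3522
P = 994.2919; Macaulay duration = 3,868.3522 / 994.2919 = 3.89056 half-year periods = 1.94528 years.
Modified duration = D_Mac / (1 + y) = 1.94528 / 1.02025 = 1.90667 years.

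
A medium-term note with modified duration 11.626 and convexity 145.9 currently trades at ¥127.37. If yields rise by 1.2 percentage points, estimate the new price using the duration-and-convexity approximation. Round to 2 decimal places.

¥110.94

Duration effect: -D_mod·Δy = -11.626 × (+0.012) = -0.139512
Convexity effect: ½·C·(Δy)² = 0.5 × 145.9 × (0.012)² = +0.0105048
ΔP/P ≈ -0.139512 + 0.0105048 = -0.1290072
New price ≈ 127.37 × (1 - 0.1290072) = 110.938352936.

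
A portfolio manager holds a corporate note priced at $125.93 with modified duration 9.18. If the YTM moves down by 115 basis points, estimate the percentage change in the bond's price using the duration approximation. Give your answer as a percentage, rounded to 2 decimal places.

Duration approximation: ΔP/P ≈ -D_mod · Δy = -9.18 × (-0.0115) = +0.105570.
As a percentage: +10.5570%.

+10.56%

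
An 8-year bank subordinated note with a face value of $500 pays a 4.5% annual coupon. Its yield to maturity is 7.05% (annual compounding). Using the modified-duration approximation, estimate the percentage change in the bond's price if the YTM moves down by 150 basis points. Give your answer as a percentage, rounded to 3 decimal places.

+9.501%

Periodic yield y = 0.0705. Modified duration first:
  t   CF        PV=CF/(1+0.0705)^t    t·PV
  1        22.50        21.0182        21.0182
  2        22.50        19.6340        39.2680
  3        22.50        18.3410        55.0229
  4        22.50        17.1331        68.5324
  5        22.50        16.0048        80.0238
  6        22.50        14.9507        89.7044
  7        22.50        13.9661        97.7629
  8       522.50       302.9653     2,423.7226
  Σ                    424.0132     2,875.0552
P = 424.0132; D_Mac = 6.78058 yrs; D_mod = 6.78058/(1+0.0705) = 6.33403 yrs.
ΔP/P ≈ -D_mod · Δy = -6.33403 × (-0.015) = +0.095010 = +9.5010%.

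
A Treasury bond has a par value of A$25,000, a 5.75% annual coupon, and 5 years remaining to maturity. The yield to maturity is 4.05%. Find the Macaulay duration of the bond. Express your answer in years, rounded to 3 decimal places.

4.506 years

Periodic yield y = 0.0405. Discount each cash flow and weight by its year:
  t   CF        PV=CF/(1+0.0405)^t    t·PV
  1     1,437.50     1,381.5473     1,381.5473
  2     1,437.50     1,327.7725     2,655.5451
  3     1,437.50     1,276.0909     3,828.2726
  4     1,437.50     1,226.4208     4,905.6833
  5    26,437.50    21,677.5383   108,387.6914
  Σ                 26,889.3699   121,158.7397
Price P = Σ PV = 26,889.3699.
Macaulay duration = Σ(t·PV) / P = 121,158.7397 / 26,889.3699 = 4.50582 years.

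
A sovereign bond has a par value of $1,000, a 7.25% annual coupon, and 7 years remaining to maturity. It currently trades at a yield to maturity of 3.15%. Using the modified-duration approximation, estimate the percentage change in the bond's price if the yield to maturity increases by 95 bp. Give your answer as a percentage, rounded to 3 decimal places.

-5.416%

Periodic yield y = 0.0315. Modified duration first:
  t   CF        PV=CF/(1+0.0315)^t    t·PV
  1        72.50        70.2860        70.2860
  2        72.50        68.1396       136.2792
  3        72.50        66.0587       198.1762
  4        72.50        64.0414       256.1658
  5        72.50        62.0857       310.4287
  6        72.50        60.1898       361.1386
  7     1,072.50       863.2025     6,042.4173
  Σ                  1,254.0037     7,374.8917
P = 1,254.0037; D_Mac = 5.88108 yrs; D_mod = 5.88108/(1+0.0315) = 5.70148 yrs.
ΔP/P ≈ -D_mod · Δy = -5.70148 × (+0.0095) = -0.054164 = -5.4164%.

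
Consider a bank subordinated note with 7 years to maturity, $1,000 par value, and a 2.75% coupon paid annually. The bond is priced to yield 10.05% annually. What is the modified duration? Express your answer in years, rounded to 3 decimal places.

Periodic yield y = 0.1005. First find Macaulay duration:
  t   CF        PV=CF/(1+0.1005)^t    t·PV
  1        27.50        24.9886        24.9886
  2        27.50        22.7066        45.4133
  3        27.50        20.6330        61.8990
  4        27.50        18.7488        74.9950
  5        27.50        17.0366        85.1829
  6        27.50        15.4808        92.8846
  7     1,027.50       525.5953     3,679.1673
  Σ                    645.1897     4,064.5308
P = 645.1897; Macaulay duration = 4,064.5308 / 645.1897 = 6.29975 years.
Modified duration = D_Mac / (1 + y) = 6.29975 / 1.1005 = 5.72444 years.

5.724 years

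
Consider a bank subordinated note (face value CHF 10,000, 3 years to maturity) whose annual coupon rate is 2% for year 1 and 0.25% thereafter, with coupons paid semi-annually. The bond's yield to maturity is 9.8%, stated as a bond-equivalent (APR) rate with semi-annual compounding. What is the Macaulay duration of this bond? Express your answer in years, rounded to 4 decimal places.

Periodic yield y = 0.049. Discount each cash flow and weight by its period:
  t   CF        PV=CF/(1+0.049)^t    t·PV
  1       100.00        95.3289        95.3289
  2       100.00        90.8760       181.7519
  3        12.50        10.8289        32.4866
  4        12.50        10.3231        41.2922
  5        12.50         9.8408        49.2042
  6    10,012.50     7,514.3185    45,085.9111
  Σ                  7,731.5161    45,485.9750
Price P = Σ PV = 7,731.5161.
Macaulay duration = Σ(t·PV) / P = 45,485.9750 / 7,731.5161 = 5.88319 half-year periods.
In years: 5.88319 / 2 = 2.94159 years.

2.9416 years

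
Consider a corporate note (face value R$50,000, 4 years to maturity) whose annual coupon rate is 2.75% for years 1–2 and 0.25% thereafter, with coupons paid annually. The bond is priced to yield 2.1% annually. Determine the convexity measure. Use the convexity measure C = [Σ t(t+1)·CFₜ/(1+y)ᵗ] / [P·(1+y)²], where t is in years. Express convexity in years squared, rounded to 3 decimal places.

18.330

With y = 0.021:
  t   CF        PV=CF/(1+0.021)^t    t·PV        t(t+1)·PV
  1     1,375.00     1,346.7189     1,346.7189       2,693.4378
  2     1,375.00     1,319.0195     2,638.0390       7,914.1170
  3       125.00       117.4445       352.3336       1,409.3343
  4    50,125.00    46,126.5972   184,506.3887     922,531.9435
  Σ                 48,909.7801   188,843.4802     934,548.8326
P = 48,909.7801.
Convexity = Σ t(t+1)·PV / [P·(1+y)²] = 934,548.8326 / (48,909.7801 × 1.042441) = 18.32968.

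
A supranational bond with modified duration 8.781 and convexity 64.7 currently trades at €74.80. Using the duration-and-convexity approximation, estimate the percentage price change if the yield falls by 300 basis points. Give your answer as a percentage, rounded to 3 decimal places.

+29.255%

Duration effect: -D_mod·Δy = -8.781 × (-0.03) = +0.263430
Convexity effect: ½·C·(Δy)² = 0.5 × 64.7 × (-0.03)² = +0.0291150
ΔP/P ≈ +0.263430 + 0.0291150 = +0.292545
= +29.2545%.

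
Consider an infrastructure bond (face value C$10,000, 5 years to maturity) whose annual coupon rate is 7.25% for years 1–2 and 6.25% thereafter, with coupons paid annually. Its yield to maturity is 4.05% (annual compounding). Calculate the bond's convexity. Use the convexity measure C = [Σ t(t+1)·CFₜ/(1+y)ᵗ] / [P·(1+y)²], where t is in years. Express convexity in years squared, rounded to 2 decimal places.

23.50

With y = 0.0405:
  t   CF        PV=CF/(1+0.0405)^t    t·PV        t(t+1)·PV
  1       725.00       696.7804       696.7804       1,393.5608
  2       725.00       669.6592     1,339.3184       4,017.9552
  3       625.00       554.8221     1,664.4663       6,657.8654
  4       625.00       533.2264     2,132.9058      10,664.5289
  5    10,625.00     8,712.0130    43,560.0651     261,360.3907
  Σ                 11,166.5012    49,393.5360     284,094.3009
P = 11,166.5012.
Convexity = Σ t(t+1)·PV / [P·(1+y)²] = 284,094.3009 / (11,166.5012 × 1.082640) = 23.49964.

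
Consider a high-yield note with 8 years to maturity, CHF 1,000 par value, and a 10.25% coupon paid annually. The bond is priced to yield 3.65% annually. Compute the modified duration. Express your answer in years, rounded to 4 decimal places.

Periodic yield y = 0.0365. First find Macaulay duration:
  t   CF        PV=CF/(1+0.0365)^t    t·PV
  1       102.50        98.8905        98.8905
  2       102.50        95.4081       190.8162
  3       102.50        92.0483       276.1450
  4       102.50        88.8069       355.2275
  5       102.50        85.6796       428.3979
  6       102.50        82.6624       495.9744
  7       102.50        79.7515       558.2603
  8     1,102.50       827.6070     6,620.8559
  Σ                  1,450.8543     9,024.5678
P = 1,450.8543; Macaulay duration = 9,024.5678 / 1,450.8543 = 6.22018 years.
Modified duration = D_Mac / (1 + y) = 6.22018 / 1.0365 = 6.00113 years.

6.0011 years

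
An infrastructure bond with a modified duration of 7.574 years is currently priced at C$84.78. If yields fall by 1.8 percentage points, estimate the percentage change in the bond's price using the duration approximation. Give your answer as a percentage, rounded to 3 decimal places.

Duration approximation: ΔP/P ≈ -D_mod · Δy = -7.574 × (-0.018) = +0.136332.
As a percentage: +13.6332%.

+13.633%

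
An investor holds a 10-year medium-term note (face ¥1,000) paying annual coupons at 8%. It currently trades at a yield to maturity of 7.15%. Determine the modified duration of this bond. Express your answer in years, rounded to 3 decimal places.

Periodic yield y = 0.0715. First find Macaulay duration:
  t   CF        PV=CF/(1+0.0715)^t    t·PV
  1        80.00        74.6617        74.6617
  2        80.00        69.6796       139.3592
  3        80.00        65.0300       195.0899
  4        80.00        60.6906       242.7623
  5        80.00        56.6408       283.2038
  6        80.00        52.8612       317.1671
  7        80.00        49.3338       345.3368
  8        80.00        46.0418       368.3346
  9        80.00        42.9695       386.7256
  10    1,080.00       541.3797     5,413.7974
  Σ                  1,059.2887     7,766.4385
P = 1,059.2887; Macaulay duration = 7,766.4385 / 1,059.2887 = 7.33175 years.
Modified duration = D_Mac / (1 + y) = 7.33175 / 1.0715 = 6.84251 years.

6.843 years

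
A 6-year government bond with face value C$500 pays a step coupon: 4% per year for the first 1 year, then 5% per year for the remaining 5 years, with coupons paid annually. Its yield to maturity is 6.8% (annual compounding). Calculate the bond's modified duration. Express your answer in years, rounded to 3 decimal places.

4.998 years

Periodic yield y = 0.068. First find Macaulay duration:
  t   CF        PV=CF/(1+0.068)^t    t·PV
  1        20.00        18.7266        18.7266
  2        25.00        21.9178        43.8357
  3        25.00        20.5223        61.5669
  4        25.00        19.2156        76.8626
  5        25.00        17.9922        89.9609
  6       525.00       353.7788     2,122.6727
  Σ                    452.1533     2,413.6254
P = 452.1533; Macaulay duration = 2,413.6254 / 452.1533 = 5.33807 years.
Modified duration = D_Mac / (1 + y) = 5.33807 / 1.068 = 4.99819 years.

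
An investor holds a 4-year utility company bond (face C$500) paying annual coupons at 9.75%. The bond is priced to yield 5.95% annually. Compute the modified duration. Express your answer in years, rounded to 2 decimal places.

Periodic yield y = 0.0595. First find Macaulay duration:
  t   CF        PV=CF/(1+0.0595)^t    t·PV
  1        48.75        46.0123        46.0123
  2        48.75        43.4283        86.8566
  3        48.75        40.9894       122.9682
  4       548.75       435.4825     1,741.9299
  Σ                    565.9125     1,997.7670
P = 565.9125; Macaulay duration = 1,997.7670 / 565.9125 = 3.53017 years.
Modified duration = D_Mac / (1 + y) = 3.53017 / 1.0595 = 3.33192 years.

3.33 years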